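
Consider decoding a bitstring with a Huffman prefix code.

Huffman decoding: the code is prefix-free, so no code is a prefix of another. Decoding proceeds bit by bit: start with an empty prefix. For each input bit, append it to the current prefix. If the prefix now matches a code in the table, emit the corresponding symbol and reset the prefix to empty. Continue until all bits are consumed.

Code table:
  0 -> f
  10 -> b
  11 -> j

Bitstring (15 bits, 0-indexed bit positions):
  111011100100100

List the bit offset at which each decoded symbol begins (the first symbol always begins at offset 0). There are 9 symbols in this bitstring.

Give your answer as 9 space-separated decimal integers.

Bit 0: prefix='1' (no match yet)
Bit 1: prefix='11' -> emit 'j', reset
Bit 2: prefix='1' (no match yet)
Bit 3: prefix='10' -> emit 'b', reset
Bit 4: prefix='1' (no match yet)
Bit 5: prefix='11' -> emit 'j', reset
Bit 6: prefix='1' (no match yet)
Bit 7: prefix='10' -> emit 'b', reset
Bit 8: prefix='0' -> emit 'f', reset
Bit 9: prefix='1' (no match yet)
Bit 10: prefix='10' -> emit 'b', reset
Bit 11: prefix='0' -> emit 'f', reset
Bit 12: prefix='1' (no match yet)
Bit 13: prefix='10' -> emit 'b', reset
Bit 14: prefix='0' -> emit 'f', reset

Answer: 0 2 4 6 8 9 11 12 14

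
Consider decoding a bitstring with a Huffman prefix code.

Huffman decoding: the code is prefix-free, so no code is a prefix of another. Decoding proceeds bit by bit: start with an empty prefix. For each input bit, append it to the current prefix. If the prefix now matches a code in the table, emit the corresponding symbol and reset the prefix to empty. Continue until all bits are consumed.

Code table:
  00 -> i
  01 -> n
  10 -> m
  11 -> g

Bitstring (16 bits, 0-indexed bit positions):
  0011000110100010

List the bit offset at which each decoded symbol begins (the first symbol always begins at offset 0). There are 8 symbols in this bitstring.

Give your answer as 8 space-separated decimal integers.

Answer: 0 2 4 6 8 10 12 14

Derivation:
Bit 0: prefix='0' (no match yet)
Bit 1: prefix='00' -> emit 'i', reset
Bit 2: prefix='1' (no match yet)
Bit 3: prefix='11' -> emit 'g', reset
Bit 4: prefix='0' (no match yet)
Bit 5: prefix='00' -> emit 'i', reset
Bit 6: prefix='0' (no match yet)
Bit 7: prefix='01' -> emit 'n', reset
Bit 8: prefix='1' (no match yet)
Bit 9: prefix='10' -> emit 'm', reset
Bit 10: prefix='1' (no match yet)
Bit 11: prefix='10' -> emit 'm', reset
Bit 12: prefix='0' (no match yet)
Bit 13: prefix='00' -> emit 'i', reset
Bit 14: prefix='1' (no match yet)
Bit 15: prefix='10' -> emit 'm', reset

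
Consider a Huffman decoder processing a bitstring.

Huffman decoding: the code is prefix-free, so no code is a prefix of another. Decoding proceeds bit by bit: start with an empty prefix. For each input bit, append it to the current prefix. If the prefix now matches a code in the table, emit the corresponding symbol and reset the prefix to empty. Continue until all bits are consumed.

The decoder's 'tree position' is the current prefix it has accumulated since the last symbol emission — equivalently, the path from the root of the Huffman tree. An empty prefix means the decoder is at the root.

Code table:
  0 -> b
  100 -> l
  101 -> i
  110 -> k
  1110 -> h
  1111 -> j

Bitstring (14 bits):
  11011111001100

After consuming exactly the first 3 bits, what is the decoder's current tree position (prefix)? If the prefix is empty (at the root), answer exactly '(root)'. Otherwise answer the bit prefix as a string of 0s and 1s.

Bit 0: prefix='1' (no match yet)
Bit 1: prefix='11' (no match yet)
Bit 2: prefix='110' -> emit 'k', reset

Answer: (root)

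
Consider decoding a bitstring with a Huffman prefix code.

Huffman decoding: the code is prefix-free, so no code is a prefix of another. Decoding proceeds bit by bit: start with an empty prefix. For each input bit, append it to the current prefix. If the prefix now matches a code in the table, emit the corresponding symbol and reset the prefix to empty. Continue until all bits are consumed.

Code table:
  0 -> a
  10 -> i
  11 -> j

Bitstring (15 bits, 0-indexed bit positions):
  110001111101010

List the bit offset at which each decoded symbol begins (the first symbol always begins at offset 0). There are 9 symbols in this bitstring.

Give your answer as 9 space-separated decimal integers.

Answer: 0 2 3 4 5 7 9 11 13

Derivation:
Bit 0: prefix='1' (no match yet)
Bit 1: prefix='11' -> emit 'j', reset
Bit 2: prefix='0' -> emit 'a', reset
Bit 3: prefix='0' -> emit 'a', reset
Bit 4: prefix='0' -> emit 'a', reset
Bit 5: prefix='1' (no match yet)
Bit 6: prefix='11' -> emit 'j', reset
Bit 7: prefix='1' (no match yet)
Bit 8: prefix='11' -> emit 'j', reset
Bit 9: prefix='1' (no match yet)
Bit 10: prefix='10' -> emit 'i', reset
Bit 11: prefix='1' (no match yet)
Bit 12: prefix='10' -> emit 'i', reset
Bit 13: prefix='1' (no match yet)
Bit 14: prefix='10' -> emit 'i', reset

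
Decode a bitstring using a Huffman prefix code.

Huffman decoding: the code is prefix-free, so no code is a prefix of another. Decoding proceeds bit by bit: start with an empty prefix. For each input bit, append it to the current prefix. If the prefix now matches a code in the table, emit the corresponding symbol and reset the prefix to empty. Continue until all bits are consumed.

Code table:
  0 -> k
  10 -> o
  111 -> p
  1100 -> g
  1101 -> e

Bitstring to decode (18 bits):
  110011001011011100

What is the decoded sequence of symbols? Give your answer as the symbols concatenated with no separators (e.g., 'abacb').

Answer: ggoeg

Derivation:
Bit 0: prefix='1' (no match yet)
Bit 1: prefix='11' (no match yet)
Bit 2: prefix='110' (no match yet)
Bit 3: prefix='1100' -> emit 'g', reset
Bit 4: prefix='1' (no match yet)
Bit 5: prefix='11' (no match yet)
Bit 6: prefix='110' (no match yet)
Bit 7: prefix='1100' -> emit 'g', reset
Bit 8: prefix='1' (no match yet)
Bit 9: prefix='10' -> emit 'o', reset
Bit 10: prefix='1' (no match yet)
Bit 11: prefix='11' (no match yet)
Bit 12: prefix='110' (no match yet)
Bit 13: prefix='1101' -> emit 'e', reset
Bit 14: prefix='1' (no match yet)
Bit 15: prefix='11' (no match yet)
Bit 16: prefix='110' (no match yet)
Bit 17: prefix='1100' -> emit 'g', reset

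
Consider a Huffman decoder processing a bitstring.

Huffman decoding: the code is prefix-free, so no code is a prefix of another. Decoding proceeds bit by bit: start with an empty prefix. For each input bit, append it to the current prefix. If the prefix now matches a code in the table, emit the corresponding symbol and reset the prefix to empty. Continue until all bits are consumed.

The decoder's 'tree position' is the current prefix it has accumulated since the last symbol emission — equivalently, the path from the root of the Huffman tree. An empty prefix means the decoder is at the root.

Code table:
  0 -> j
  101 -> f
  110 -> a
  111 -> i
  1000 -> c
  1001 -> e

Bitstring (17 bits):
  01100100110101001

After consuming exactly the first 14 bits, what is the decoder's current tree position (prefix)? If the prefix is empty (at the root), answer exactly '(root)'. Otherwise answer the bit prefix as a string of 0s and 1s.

Bit 0: prefix='0' -> emit 'j', reset
Bit 1: prefix='1' (no match yet)
Bit 2: prefix='11' (no match yet)
Bit 3: prefix='110' -> emit 'a', reset
Bit 4: prefix='0' -> emit 'j', reset
Bit 5: prefix='1' (no match yet)
Bit 6: prefix='10' (no match yet)
Bit 7: prefix='100' (no match yet)
Bit 8: prefix='1001' -> emit 'e', reset
Bit 9: prefix='1' (no match yet)
Bit 10: prefix='10' (no match yet)
Bit 11: prefix='101' -> emit 'f', reset
Bit 12: prefix='0' -> emit 'j', reset
Bit 13: prefix='1' (no match yet)

Answer: 1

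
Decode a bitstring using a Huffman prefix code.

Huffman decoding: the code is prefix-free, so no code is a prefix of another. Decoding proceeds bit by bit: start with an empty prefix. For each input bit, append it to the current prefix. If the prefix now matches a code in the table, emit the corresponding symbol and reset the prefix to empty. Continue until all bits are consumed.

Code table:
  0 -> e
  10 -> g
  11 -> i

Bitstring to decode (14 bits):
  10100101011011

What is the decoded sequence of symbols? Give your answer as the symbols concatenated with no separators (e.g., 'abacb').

Answer: ggeggiei

Derivation:
Bit 0: prefix='1' (no match yet)
Bit 1: prefix='10' -> emit 'g', reset
Bit 2: prefix='1' (no match yet)
Bit 3: prefix='10' -> emit 'g', reset
Bit 4: prefix='0' -> emit 'e', reset
Bit 5: prefix='1' (no match yet)
Bit 6: prefix='10' -> emit 'g', reset
Bit 7: prefix='1' (no match yet)
Bit 8: prefix='10' -> emit 'g', reset
Bit 9: prefix='1' (no match yet)
Bit 10: prefix='11' -> emit 'i', reset
Bit 11: prefix='0' -> emit 'e', reset
Bit 12: prefix='1' (no match yet)
Bit 13: prefix='11' -> emit 'i', reset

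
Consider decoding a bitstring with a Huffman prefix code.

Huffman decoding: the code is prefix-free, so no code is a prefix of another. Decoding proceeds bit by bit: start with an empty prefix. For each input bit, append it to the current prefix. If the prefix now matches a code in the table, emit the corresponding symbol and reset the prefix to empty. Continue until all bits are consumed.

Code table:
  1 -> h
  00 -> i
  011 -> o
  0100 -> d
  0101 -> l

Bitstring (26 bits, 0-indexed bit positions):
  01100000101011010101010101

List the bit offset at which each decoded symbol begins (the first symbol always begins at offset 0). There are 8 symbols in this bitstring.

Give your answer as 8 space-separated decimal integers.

Bit 0: prefix='0' (no match yet)
Bit 1: prefix='01' (no match yet)
Bit 2: prefix='011' -> emit 'o', reset
Bit 3: prefix='0' (no match yet)
Bit 4: prefix='00' -> emit 'i', reset
Bit 5: prefix='0' (no match yet)
Bit 6: prefix='00' -> emit 'i', reset
Bit 7: prefix='0' (no match yet)
Bit 8: prefix='01' (no match yet)
Bit 9: prefix='010' (no match yet)
Bit 10: prefix='0101' -> emit 'l', reset
Bit 11: prefix='0' (no match yet)
Bit 12: prefix='01' (no match yet)
Bit 13: prefix='011' -> emit 'o', reset
Bit 14: prefix='0' (no match yet)
Bit 15: prefix='01' (no match yet)
Bit 16: prefix='010' (no match yet)
Bit 17: prefix='0101' -> emit 'l', reset
Bit 18: prefix='0' (no match yet)
Bit 19: prefix='01' (no match yet)
Bit 20: prefix='010' (no match yet)
Bit 21: prefix='0101' -> emit 'l', reset
Bit 22: prefix='0' (no match yet)
Bit 23: prefix='01' (no match yet)
Bit 24: prefix='010' (no match yet)
Bit 25: prefix='0101' -> emit 'l', reset

Answer: 0 3 5 7 11 14 18 22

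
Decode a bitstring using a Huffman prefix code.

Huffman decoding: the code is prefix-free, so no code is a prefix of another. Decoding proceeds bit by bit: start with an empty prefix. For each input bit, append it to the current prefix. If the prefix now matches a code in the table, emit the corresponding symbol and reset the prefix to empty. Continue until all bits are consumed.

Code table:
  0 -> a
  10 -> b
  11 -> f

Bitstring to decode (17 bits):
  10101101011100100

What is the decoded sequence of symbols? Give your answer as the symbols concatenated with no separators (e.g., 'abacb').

Bit 0: prefix='1' (no match yet)
Bit 1: prefix='10' -> emit 'b', reset
Bit 2: prefix='1' (no match yet)
Bit 3: prefix='10' -> emit 'b', reset
Bit 4: prefix='1' (no match yet)
Bit 5: prefix='11' -> emit 'f', reset
Bit 6: prefix='0' -> emit 'a', reset
Bit 7: prefix='1' (no match yet)
Bit 8: prefix='10' -> emit 'b', reset
Bit 9: prefix='1' (no match yet)
Bit 10: prefix='11' -> emit 'f', reset
Bit 11: prefix='1' (no match yet)
Bit 12: prefix='10' -> emit 'b', reset
Bit 13: prefix='0' -> emit 'a', reset
Bit 14: prefix='1' (no match yet)
Bit 15: prefix='10' -> emit 'b', reset
Bit 16: prefix='0' -> emit 'a', reset

Answer: bbfabfbaba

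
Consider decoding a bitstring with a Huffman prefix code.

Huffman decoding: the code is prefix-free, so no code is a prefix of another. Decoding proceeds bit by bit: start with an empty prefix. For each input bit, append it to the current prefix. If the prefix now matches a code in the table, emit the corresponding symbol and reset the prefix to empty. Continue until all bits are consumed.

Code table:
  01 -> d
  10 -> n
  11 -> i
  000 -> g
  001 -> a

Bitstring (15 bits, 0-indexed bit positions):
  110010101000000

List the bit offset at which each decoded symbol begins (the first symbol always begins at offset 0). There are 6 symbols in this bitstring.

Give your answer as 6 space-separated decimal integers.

Answer: 0 2 5 7 9 12

Derivation:
Bit 0: prefix='1' (no match yet)
Bit 1: prefix='11' -> emit 'i', reset
Bit 2: prefix='0' (no match yet)
Bit 3: prefix='00' (no match yet)
Bit 4: prefix='001' -> emit 'a', reset
Bit 5: prefix='0' (no match yet)
Bit 6: prefix='01' -> emit 'd', reset
Bit 7: prefix='0' (no match yet)
Bit 8: prefix='01' -> emit 'd', reset
Bit 9: prefix='0' (no match yet)
Bit 10: prefix='00' (no match yet)
Bit 11: prefix='000' -> emit 'g', reset
Bit 12: prefix='0' (no match yet)
Bit 13: prefix='00' (no match yet)
Bit 14: prefix='000' -> emit 'g', reset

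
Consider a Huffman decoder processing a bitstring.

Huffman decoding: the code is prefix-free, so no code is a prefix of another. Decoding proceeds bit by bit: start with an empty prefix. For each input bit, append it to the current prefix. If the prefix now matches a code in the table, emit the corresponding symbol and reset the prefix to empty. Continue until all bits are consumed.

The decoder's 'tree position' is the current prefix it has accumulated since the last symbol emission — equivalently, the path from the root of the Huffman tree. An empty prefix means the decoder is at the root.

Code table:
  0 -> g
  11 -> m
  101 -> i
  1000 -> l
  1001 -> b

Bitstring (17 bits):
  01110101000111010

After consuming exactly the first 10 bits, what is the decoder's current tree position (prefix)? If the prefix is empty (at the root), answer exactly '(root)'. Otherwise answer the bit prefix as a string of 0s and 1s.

Bit 0: prefix='0' -> emit 'g', reset
Bit 1: prefix='1' (no match yet)
Bit 2: prefix='11' -> emit 'm', reset
Bit 3: prefix='1' (no match yet)
Bit 4: prefix='10' (no match yet)
Bit 5: prefix='101' -> emit 'i', reset
Bit 6: prefix='0' -> emit 'g', reset
Bit 7: prefix='1' (no match yet)
Bit 8: prefix='10' (no match yet)
Bit 9: prefix='100' (no match yet)

Answer: 100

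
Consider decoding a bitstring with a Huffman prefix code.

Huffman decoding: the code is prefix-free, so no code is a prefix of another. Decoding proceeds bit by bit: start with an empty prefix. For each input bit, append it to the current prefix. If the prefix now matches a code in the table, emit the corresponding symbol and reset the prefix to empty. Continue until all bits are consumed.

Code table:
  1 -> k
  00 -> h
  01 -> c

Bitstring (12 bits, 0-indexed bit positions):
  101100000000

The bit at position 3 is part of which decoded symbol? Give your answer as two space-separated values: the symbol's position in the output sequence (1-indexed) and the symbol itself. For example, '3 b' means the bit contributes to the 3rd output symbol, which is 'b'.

Bit 0: prefix='1' -> emit 'k', reset
Bit 1: prefix='0' (no match yet)
Bit 2: prefix='01' -> emit 'c', reset
Bit 3: prefix='1' -> emit 'k', reset
Bit 4: prefix='0' (no match yet)
Bit 5: prefix='00' -> emit 'h', reset
Bit 6: prefix='0' (no match yet)
Bit 7: prefix='00' -> emit 'h', reset

Answer: 3 k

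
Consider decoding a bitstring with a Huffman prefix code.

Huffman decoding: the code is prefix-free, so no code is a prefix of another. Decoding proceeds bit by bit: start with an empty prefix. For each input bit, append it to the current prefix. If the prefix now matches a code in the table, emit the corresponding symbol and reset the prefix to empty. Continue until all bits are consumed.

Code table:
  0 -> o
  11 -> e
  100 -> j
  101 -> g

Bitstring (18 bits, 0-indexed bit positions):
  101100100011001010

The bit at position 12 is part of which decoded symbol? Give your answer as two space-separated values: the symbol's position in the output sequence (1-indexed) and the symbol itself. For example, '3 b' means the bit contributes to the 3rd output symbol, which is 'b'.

Bit 0: prefix='1' (no match yet)
Bit 1: prefix='10' (no match yet)
Bit 2: prefix='101' -> emit 'g', reset
Bit 3: prefix='1' (no match yet)
Bit 4: prefix='10' (no match yet)
Bit 5: prefix='100' -> emit 'j', reset
Bit 6: prefix='1' (no match yet)
Bit 7: prefix='10' (no match yet)
Bit 8: prefix='100' -> emit 'j', reset
Bit 9: prefix='0' -> emit 'o', reset
Bit 10: prefix='1' (no match yet)
Bit 11: prefix='11' -> emit 'e', reset
Bit 12: prefix='0' -> emit 'o', reset
Bit 13: prefix='0' -> emit 'o', reset
Bit 14: prefix='1' (no match yet)
Bit 15: prefix='10' (no match yet)
Bit 16: prefix='101' -> emit 'g', reset

Answer: 6 o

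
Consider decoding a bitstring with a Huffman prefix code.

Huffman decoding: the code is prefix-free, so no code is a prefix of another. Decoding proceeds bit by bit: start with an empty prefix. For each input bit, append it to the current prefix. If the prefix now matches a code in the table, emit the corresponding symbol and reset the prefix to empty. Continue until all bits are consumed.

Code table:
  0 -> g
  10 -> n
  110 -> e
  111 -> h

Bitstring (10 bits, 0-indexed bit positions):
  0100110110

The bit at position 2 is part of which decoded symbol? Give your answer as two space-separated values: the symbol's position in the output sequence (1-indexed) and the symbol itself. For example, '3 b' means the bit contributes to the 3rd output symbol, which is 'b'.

Answer: 2 n

Derivation:
Bit 0: prefix='0' -> emit 'g', reset
Bit 1: prefix='1' (no match yet)
Bit 2: prefix='10' -> emit 'n', reset
Bit 3: prefix='0' -> emit 'g', reset
Bit 4: prefix='1' (no match yet)
Bit 5: prefix='11' (no match yet)
Bit 6: prefix='110' -> emit 'e', reset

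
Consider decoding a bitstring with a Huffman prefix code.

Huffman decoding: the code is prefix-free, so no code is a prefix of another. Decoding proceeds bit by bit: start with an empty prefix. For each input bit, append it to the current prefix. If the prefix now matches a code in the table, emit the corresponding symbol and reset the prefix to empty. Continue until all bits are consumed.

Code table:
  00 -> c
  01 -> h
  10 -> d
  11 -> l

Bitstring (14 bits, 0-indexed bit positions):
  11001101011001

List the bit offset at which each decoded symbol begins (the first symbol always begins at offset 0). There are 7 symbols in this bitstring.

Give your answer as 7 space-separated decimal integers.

Answer: 0 2 4 6 8 10 12

Derivation:
Bit 0: prefix='1' (no match yet)
Bit 1: prefix='11' -> emit 'l', reset
Bit 2: prefix='0' (no match yet)
Bit 3: prefix='00' -> emit 'c', reset
Bit 4: prefix='1' (no match yet)
Bit 5: prefix='11' -> emit 'l', reset
Bit 6: prefix='0' (no match yet)
Bit 7: prefix='01' -> emit 'h', reset
Bit 8: prefix='0' (no match yet)
Bit 9: prefix='01' -> emit 'h', reset
Bit 10: prefix='1' (no match yet)
Bit 11: prefix='10' -> emit 'd', reset
Bit 12: prefix='0' (no match yet)
Bit 13: prefix='01' -> emit 'h', reset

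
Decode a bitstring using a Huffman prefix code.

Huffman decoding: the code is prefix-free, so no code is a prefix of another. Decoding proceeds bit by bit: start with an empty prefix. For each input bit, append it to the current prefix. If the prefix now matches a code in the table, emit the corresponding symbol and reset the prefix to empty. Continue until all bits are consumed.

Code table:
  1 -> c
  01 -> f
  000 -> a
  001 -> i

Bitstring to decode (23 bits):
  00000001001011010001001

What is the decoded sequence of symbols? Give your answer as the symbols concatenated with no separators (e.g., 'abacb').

Bit 0: prefix='0' (no match yet)
Bit 1: prefix='00' (no match yet)
Bit 2: prefix='000' -> emit 'a', reset
Bit 3: prefix='0' (no match yet)
Bit 4: prefix='00' (no match yet)
Bit 5: prefix='000' -> emit 'a', reset
Bit 6: prefix='0' (no match yet)
Bit 7: prefix='01' -> emit 'f', reset
Bit 8: prefix='0' (no match yet)
Bit 9: prefix='00' (no match yet)
Bit 10: prefix='001' -> emit 'i', reset
Bit 11: prefix='0' (no match yet)
Bit 12: prefix='01' -> emit 'f', reset
Bit 13: prefix='1' -> emit 'c', reset
Bit 14: prefix='0' (no match yet)
Bit 15: prefix='01' -> emit 'f', reset
Bit 16: prefix='0' (no match yet)
Bit 17: prefix='00' (no match yet)
Bit 18: prefix='000' -> emit 'a', reset
Bit 19: prefix='1' -> emit 'c', reset
Bit 20: prefix='0' (no match yet)
Bit 21: prefix='00' (no match yet)
Bit 22: prefix='001' -> emit 'i', reset

Answer: aafifcfaci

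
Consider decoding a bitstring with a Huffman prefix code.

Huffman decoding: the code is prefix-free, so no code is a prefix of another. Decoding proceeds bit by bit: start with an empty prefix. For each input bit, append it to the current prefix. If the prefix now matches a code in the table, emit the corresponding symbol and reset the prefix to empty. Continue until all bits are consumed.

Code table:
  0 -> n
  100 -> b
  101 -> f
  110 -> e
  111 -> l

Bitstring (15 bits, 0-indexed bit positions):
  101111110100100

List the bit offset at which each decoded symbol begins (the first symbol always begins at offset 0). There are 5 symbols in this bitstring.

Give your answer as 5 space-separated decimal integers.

Bit 0: prefix='1' (no match yet)
Bit 1: prefix='10' (no match yet)
Bit 2: prefix='101' -> emit 'f', reset
Bit 3: prefix='1' (no match yet)
Bit 4: prefix='11' (no match yet)
Bit 5: prefix='111' -> emit 'l', reset
Bit 6: prefix='1' (no match yet)
Bit 7: prefix='11' (no match yet)
Bit 8: prefix='110' -> emit 'e', reset
Bit 9: prefix='1' (no match yet)
Bit 10: prefix='10' (no match yet)
Bit 11: prefix='100' -> emit 'b', reset
Bit 12: prefix='1' (no match yet)
Bit 13: prefix='10' (no match yet)
Bit 14: prefix='100' -> emit 'b', reset

Answer: 0 3 6 9 12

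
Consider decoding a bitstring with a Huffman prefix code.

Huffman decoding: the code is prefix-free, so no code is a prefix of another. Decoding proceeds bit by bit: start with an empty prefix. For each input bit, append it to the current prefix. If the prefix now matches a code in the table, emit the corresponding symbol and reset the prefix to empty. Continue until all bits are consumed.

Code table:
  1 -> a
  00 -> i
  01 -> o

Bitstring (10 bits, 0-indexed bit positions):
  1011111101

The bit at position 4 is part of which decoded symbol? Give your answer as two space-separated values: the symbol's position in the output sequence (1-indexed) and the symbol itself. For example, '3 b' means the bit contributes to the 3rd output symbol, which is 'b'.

Answer: 4 a

Derivation:
Bit 0: prefix='1' -> emit 'a', reset
Bit 1: prefix='0' (no match yet)
Bit 2: prefix='01' -> emit 'o', reset
Bit 3: prefix='1' -> emit 'a', reset
Bit 4: prefix='1' -> emit 'a', reset
Bit 5: prefix='1' -> emit 'a', reset
Bit 6: prefix='1' -> emit 'a', reset
Bit 7: prefix='1' -> emit 'a', reset
Bit 8: prefix='0' (no match yet)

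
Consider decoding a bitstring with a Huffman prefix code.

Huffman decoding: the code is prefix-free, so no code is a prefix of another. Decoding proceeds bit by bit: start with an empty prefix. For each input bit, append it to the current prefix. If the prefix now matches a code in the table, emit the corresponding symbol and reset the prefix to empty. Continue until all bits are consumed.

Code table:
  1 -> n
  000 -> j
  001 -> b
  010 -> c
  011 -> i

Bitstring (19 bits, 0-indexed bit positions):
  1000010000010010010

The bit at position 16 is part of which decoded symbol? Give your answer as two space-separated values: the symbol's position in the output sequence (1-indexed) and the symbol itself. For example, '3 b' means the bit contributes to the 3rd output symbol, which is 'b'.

Answer: 7 c

Derivation:
Bit 0: prefix='1' -> emit 'n', reset
Bit 1: prefix='0' (no match yet)
Bit 2: prefix='00' (no match yet)
Bit 3: prefix='000' -> emit 'j', reset
Bit 4: prefix='0' (no match yet)
Bit 5: prefix='01' (no match yet)
Bit 6: prefix='010' -> emit 'c', reset
Bit 7: prefix='0' (no match yet)
Bit 8: prefix='00' (no match yet)
Bit 9: prefix='000' -> emit 'j', reset
Bit 10: prefix='0' (no match yet)
Bit 11: prefix='01' (no match yet)
Bit 12: prefix='010' -> emit 'c', reset
Bit 13: prefix='0' (no match yet)
Bit 14: prefix='01' (no match yet)
Bit 15: prefix='010' -> emit 'c', reset
Bit 16: prefix='0' (no match yet)
Bit 17: prefix='01' (no match yet)
Bit 18: prefix='010' -> emit 'c', reset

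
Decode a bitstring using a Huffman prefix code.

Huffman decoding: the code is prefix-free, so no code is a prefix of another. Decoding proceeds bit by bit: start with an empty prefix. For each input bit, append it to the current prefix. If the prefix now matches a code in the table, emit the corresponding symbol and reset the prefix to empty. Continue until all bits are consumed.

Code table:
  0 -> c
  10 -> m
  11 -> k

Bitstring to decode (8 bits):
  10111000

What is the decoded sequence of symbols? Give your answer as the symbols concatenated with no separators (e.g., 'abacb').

Bit 0: prefix='1' (no match yet)
Bit 1: prefix='10' -> emit 'm', reset
Bit 2: prefix='1' (no match yet)
Bit 3: prefix='11' -> emit 'k', reset
Bit 4: prefix='1' (no match yet)
Bit 5: prefix='10' -> emit 'm', reset
Bit 6: prefix='0' -> emit 'c', reset
Bit 7: prefix='0' -> emit 'c', reset

Answer: mkmcc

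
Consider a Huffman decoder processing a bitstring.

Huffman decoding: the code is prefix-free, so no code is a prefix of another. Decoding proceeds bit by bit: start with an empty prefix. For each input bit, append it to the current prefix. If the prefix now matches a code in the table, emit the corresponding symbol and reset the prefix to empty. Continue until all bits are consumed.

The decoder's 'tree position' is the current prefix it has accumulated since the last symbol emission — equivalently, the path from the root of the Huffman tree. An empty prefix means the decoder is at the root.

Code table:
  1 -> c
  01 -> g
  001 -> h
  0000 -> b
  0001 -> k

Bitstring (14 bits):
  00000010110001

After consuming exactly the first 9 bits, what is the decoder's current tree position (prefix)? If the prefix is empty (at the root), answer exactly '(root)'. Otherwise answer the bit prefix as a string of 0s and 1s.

Answer: (root)

Derivation:
Bit 0: prefix='0' (no match yet)
Bit 1: prefix='00' (no match yet)
Bit 2: prefix='000' (no match yet)
Bit 3: prefix='0000' -> emit 'b', reset
Bit 4: prefix='0' (no match yet)
Bit 5: prefix='00' (no match yet)
Bit 6: prefix='001' -> emit 'h', reset
Bit 7: prefix='0' (no match yet)
Bit 8: prefix='01' -> emit 'g', reset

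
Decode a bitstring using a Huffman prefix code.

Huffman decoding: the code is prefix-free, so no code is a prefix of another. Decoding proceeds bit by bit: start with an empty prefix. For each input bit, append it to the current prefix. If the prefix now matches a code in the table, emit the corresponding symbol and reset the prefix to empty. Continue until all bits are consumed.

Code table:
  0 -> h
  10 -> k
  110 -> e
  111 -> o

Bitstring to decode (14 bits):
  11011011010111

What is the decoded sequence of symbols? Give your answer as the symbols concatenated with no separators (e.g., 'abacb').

Answer: eeeko

Derivation:
Bit 0: prefix='1' (no match yet)
Bit 1: prefix='11' (no match yet)
Bit 2: prefix='110' -> emit 'e', reset
Bit 3: prefix='1' (no match yet)
Bit 4: prefix='11' (no match yet)
Bit 5: prefix='110' -> emit 'e', reset
Bit 6: prefix='1' (no match yet)
Bit 7: prefix='11' (no match yet)
Bit 8: prefix='110' -> emit 'e', reset
Bit 9: prefix='1' (no match yet)
Bit 10: prefix='10' -> emit 'k', reset
Bit 11: prefix='1' (no match yet)
Bit 12: prefix='11' (no match yet)
Bit 13: prefix='111' -> emit 'o', reset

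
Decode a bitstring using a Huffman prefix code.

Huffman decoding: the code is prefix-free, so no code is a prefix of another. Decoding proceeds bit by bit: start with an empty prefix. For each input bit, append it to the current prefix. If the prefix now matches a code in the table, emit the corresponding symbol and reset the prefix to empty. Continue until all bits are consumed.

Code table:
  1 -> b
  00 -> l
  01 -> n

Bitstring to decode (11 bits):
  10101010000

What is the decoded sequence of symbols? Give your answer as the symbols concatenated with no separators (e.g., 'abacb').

Answer: bnnnll

Derivation:
Bit 0: prefix='1' -> emit 'b', reset
Bit 1: prefix='0' (no match yet)
Bit 2: prefix='01' -> emit 'n', reset
Bit 3: prefix='0' (no match yet)
Bit 4: prefix='01' -> emit 'n', reset
Bit 5: prefix='0' (no match yet)
Bit 6: prefix='01' -> emit 'n', reset
Bit 7: prefix='0' (no match yet)
Bit 8: prefix='00' -> emit 'l', reset
Bit 9: prefix='0' (no match yet)
Bit 10: prefix='00' -> emit 'l', reset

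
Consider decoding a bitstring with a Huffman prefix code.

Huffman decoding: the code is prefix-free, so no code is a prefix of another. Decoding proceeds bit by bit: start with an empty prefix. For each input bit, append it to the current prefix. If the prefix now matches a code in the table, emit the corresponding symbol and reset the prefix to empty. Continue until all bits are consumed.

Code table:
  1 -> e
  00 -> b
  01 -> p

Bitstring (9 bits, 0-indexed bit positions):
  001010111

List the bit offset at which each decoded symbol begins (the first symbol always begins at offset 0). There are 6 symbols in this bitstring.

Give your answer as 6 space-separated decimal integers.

Bit 0: prefix='0' (no match yet)
Bit 1: prefix='00' -> emit 'b', reset
Bit 2: prefix='1' -> emit 'e', reset
Bit 3: prefix='0' (no match yet)
Bit 4: prefix='01' -> emit 'p', reset
Bit 5: prefix='0' (no match yet)
Bit 6: prefix='01' -> emit 'p', reset
Bit 7: prefix='1' -> emit 'e', reset
Bit 8: prefix='1' -> emit 'e', reset

Answer: 0 2 3 5 7 8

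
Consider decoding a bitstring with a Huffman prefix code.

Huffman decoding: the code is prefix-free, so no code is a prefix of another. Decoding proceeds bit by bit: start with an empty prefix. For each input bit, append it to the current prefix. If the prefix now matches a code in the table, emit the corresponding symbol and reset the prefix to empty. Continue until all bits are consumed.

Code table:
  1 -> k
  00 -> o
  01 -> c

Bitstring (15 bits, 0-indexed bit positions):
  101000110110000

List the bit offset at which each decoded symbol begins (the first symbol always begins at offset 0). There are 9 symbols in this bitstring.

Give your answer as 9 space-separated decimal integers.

Bit 0: prefix='1' -> emit 'k', reset
Bit 1: prefix='0' (no match yet)
Bit 2: prefix='01' -> emit 'c', reset
Bit 3: prefix='0' (no match yet)
Bit 4: prefix='00' -> emit 'o', reset
Bit 5: prefix='0' (no match yet)
Bit 6: prefix='01' -> emit 'c', reset
Bit 7: prefix='1' -> emit 'k', reset
Bit 8: prefix='0' (no match yet)
Bit 9: prefix='01' -> emit 'c', reset
Bit 10: prefix='1' -> emit 'k', reset
Bit 11: prefix='0' (no match yet)
Bit 12: prefix='00' -> emit 'o', reset
Bit 13: prefix='0' (no match yet)
Bit 14: prefix='00' -> emit 'o', reset

Answer: 0 1 3 5 7 8 10 11 13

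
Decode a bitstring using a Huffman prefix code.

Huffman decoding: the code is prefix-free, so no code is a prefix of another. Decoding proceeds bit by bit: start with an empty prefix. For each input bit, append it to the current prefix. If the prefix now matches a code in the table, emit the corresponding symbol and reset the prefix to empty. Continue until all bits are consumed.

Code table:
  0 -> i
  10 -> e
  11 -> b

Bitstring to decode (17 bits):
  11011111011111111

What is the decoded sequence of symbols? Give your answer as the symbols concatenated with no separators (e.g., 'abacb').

Bit 0: prefix='1' (no match yet)
Bit 1: prefix='11' -> emit 'b', reset
Bit 2: prefix='0' -> emit 'i', reset
Bit 3: prefix='1' (no match yet)
Bit 4: prefix='11' -> emit 'b', reset
Bit 5: prefix='1' (no match yet)
Bit 6: prefix='11' -> emit 'b', reset
Bit 7: prefix='1' (no match yet)
Bit 8: prefix='10' -> emit 'e', reset
Bit 9: prefix='1' (no match yet)
Bit 10: prefix='11' -> emit 'b', reset
Bit 11: prefix='1' (no match yet)
Bit 12: prefix='11' -> emit 'b', reset
Bit 13: prefix='1' (no match yet)
Bit 14: prefix='11' -> emit 'b', reset
Bit 15: prefix='1' (no match yet)
Bit 16: prefix='11' -> emit 'b', reset

Answer: bibbebbbb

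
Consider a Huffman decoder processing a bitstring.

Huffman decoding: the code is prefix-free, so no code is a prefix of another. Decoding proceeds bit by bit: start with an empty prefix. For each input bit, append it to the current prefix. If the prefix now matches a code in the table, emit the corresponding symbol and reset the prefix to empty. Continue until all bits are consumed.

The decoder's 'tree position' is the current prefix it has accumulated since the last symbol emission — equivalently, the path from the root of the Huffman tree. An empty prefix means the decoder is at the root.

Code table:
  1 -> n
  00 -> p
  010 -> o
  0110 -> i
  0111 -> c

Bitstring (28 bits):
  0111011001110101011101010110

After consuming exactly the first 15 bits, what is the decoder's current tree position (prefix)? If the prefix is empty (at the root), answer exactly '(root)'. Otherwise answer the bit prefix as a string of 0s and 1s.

Bit 0: prefix='0' (no match yet)
Bit 1: prefix='01' (no match yet)
Bit 2: prefix='011' (no match yet)
Bit 3: prefix='0111' -> emit 'c', reset
Bit 4: prefix='0' (no match yet)
Bit 5: prefix='01' (no match yet)
Bit 6: prefix='011' (no match yet)
Bit 7: prefix='0110' -> emit 'i', reset
Bit 8: prefix='0' (no match yet)
Bit 9: prefix='01' (no match yet)
Bit 10: prefix='011' (no match yet)
Bit 11: prefix='0111' -> emit 'c', reset
Bit 12: prefix='0' (no match yet)
Bit 13: prefix='01' (no match yet)
Bit 14: prefix='010' -> emit 'o', reset

Answer: (root)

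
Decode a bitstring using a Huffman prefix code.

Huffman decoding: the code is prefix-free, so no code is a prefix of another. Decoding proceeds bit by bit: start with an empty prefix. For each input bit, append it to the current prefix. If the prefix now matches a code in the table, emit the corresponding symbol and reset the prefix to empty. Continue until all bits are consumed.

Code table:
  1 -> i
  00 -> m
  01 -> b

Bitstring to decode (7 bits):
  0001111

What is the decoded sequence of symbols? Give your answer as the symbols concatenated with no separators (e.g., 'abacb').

Bit 0: prefix='0' (no match yet)
Bit 1: prefix='00' -> emit 'm', reset
Bit 2: prefix='0' (no match yet)
Bit 3: prefix='01' -> emit 'b', reset
Bit 4: prefix='1' -> emit 'i', reset
Bit 5: prefix='1' -> emit 'i', reset
Bit 6: prefix='1' -> emit 'i', reset

Answer: mbiii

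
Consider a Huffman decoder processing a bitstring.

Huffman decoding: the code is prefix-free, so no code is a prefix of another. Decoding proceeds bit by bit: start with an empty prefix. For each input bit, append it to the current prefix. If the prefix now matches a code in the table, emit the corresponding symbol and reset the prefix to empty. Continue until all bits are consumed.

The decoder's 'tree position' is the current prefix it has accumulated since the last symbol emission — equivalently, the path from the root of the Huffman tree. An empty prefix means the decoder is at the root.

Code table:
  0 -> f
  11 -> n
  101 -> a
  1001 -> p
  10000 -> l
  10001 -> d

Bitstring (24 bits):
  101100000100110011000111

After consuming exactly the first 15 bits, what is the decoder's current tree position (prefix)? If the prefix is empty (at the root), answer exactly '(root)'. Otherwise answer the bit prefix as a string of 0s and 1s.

Answer: 10

Derivation:
Bit 0: prefix='1' (no match yet)
Bit 1: prefix='10' (no match yet)
Bit 2: prefix='101' -> emit 'a', reset
Bit 3: prefix='1' (no match yet)
Bit 4: prefix='10' (no match yet)
Bit 5: prefix='100' (no match yet)
Bit 6: prefix='1000' (no match yet)
Bit 7: prefix='10000' -> emit 'l', reset
Bit 8: prefix='0' -> emit 'f', reset
Bit 9: prefix='1' (no match yet)
Bit 10: prefix='10' (no match yet)
Bit 11: prefix='100' (no match yet)
Bit 12: prefix='1001' -> emit 'p', reset
Bit 13: prefix='1' (no match yet)
Bit 14: prefix='10' (no match yet)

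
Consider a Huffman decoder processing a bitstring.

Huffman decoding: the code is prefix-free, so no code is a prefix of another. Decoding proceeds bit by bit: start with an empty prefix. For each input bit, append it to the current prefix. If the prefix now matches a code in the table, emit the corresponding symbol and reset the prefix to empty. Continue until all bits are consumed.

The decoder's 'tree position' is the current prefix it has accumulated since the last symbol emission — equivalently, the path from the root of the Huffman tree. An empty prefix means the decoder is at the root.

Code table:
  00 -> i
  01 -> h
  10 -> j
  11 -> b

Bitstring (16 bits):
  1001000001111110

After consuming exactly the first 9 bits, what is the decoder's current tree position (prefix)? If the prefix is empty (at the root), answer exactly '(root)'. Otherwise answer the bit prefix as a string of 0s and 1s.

Bit 0: prefix='1' (no match yet)
Bit 1: prefix='10' -> emit 'j', reset
Bit 2: prefix='0' (no match yet)
Bit 3: prefix='01' -> emit 'h', reset
Bit 4: prefix='0' (no match yet)
Bit 5: prefix='00' -> emit 'i', reset
Bit 6: prefix='0' (no match yet)
Bit 7: prefix='00' -> emit 'i', reset
Bit 8: prefix='0' (no match yet)

Answer: 0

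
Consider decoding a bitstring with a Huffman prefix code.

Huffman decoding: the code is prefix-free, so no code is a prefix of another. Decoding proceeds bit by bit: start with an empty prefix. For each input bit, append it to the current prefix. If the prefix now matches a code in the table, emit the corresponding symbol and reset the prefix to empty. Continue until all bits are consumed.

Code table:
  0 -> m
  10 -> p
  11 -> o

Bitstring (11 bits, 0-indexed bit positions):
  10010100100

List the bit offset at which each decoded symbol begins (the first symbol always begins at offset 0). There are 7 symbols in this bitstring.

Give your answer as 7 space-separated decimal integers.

Answer: 0 2 3 5 7 8 10

Derivation:
Bit 0: prefix='1' (no match yet)
Bit 1: prefix='10' -> emit 'p', reset
Bit 2: prefix='0' -> emit 'm', reset
Bit 3: prefix='1' (no match yet)
Bit 4: prefix='10' -> emit 'p', reset
Bit 5: prefix='1' (no match yet)
Bit 6: prefix='10' -> emit 'p', reset
Bit 7: prefix='0' -> emit 'm', reset
Bit 8: prefix='1' (no match yet)
Bit 9: prefix='10' -> emit 'p', reset
Bit 10: prefix='0' -> emit 'm', reset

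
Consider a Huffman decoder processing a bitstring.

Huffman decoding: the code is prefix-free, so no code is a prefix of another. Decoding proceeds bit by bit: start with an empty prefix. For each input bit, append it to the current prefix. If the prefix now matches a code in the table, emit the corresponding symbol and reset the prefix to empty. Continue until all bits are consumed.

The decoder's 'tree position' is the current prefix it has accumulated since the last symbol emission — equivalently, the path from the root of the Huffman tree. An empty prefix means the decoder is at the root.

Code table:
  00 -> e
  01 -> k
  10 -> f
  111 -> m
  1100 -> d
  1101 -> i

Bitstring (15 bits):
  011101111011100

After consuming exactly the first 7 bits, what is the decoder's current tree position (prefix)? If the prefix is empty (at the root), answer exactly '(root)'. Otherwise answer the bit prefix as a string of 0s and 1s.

Bit 0: prefix='0' (no match yet)
Bit 1: prefix='01' -> emit 'k', reset
Bit 2: prefix='1' (no match yet)
Bit 3: prefix='11' (no match yet)
Bit 4: prefix='110' (no match yet)
Bit 5: prefix='1101' -> emit 'i', reset
Bit 6: prefix='1' (no match yet)

Answer: 1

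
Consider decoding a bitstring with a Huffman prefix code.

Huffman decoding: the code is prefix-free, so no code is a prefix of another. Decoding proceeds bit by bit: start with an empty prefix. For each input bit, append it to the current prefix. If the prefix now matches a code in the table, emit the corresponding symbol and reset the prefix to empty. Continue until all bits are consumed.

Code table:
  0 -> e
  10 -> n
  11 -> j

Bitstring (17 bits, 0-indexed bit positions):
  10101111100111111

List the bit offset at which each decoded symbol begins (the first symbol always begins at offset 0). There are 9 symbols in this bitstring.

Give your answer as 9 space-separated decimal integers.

Bit 0: prefix='1' (no match yet)
Bit 1: prefix='10' -> emit 'n', reset
Bit 2: prefix='1' (no match yet)
Bit 3: prefix='10' -> emit 'n', reset
Bit 4: prefix='1' (no match yet)
Bit 5: prefix='11' -> emit 'j', reset
Bit 6: prefix='1' (no match yet)
Bit 7: prefix='11' -> emit 'j', reset
Bit 8: prefix='1' (no match yet)
Bit 9: prefix='10' -> emit 'n', reset
Bit 10: prefix='0' -> emit 'e', reset
Bit 11: prefix='1' (no match yet)
Bit 12: prefix='11' -> emit 'j', reset
Bit 13: prefix='1' (no match yet)
Bit 14: prefix='11' -> emit 'j', reset
Bit 15: prefix='1' (no match yet)
Bit 16: prefix='11' -> emit 'j', reset

Answer: 0 2 4 6 8 10 11 13 15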